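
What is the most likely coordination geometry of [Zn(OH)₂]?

Ligand charges: each hydroxide is −1. With an overall charge of 0 the zinc centre must be in the +2 oxidation state.
Zinc is a group-12 element; Zn(II) is therefore d¹⁰.
Coordination number: 2.
A d¹⁰ ion with only two ligands adopts a linear arrangement (sp hybridisation; no CFSE preference).

linear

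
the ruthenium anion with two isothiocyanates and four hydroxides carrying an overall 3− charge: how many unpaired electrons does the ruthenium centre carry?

1

Summing ligand charges against the −3 overall charge gives an oxidation state of +3 for ruthenium.
Group 8 minus oxidation state 3 gives a d⁵ configuration.
The spin state decides the count: a 4d ion has a large Δₒ and is invariably low-spin.
An octahedral low-spin d⁵ ion is t₂g⁵e_g⁰, giving 1 unpaired electron.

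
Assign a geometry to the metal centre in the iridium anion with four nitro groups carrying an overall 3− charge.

square planar

Ligand charges: each nitro (N-bound nitrite) is −1. With an overall charge of −3 the iridium centre must be in the +1 oxidation state.
Group 9 minus oxidation state 1 gives a d⁸ configuration.
Coordination number: 4.
A 5d d⁸ ion has a large crystal-field splitting; square planar leaves the high-energy d_{x²−y²} orbital empty and maximises CFSE.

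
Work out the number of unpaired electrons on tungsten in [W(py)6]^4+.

2

Summing ligand charges against the +4 overall charge gives an oxidation state of +4 for tungsten.
Group 6 minus oxidation state 4 gives a d² configuration.
In an octahedral field the d² configuration is t₂g²e_g⁰ (only one arrangement possible), giving 2 unpaired electrons.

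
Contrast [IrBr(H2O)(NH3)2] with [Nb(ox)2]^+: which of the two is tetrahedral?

[Nb(ox)2]^+

For [IrBr(H2O)(NH3)2]: Each bromide is −1; water is neutral; ammonia is neutral; balancing the 0 overall charge requires Ir(I). Group 9 minus oxidation state 1 gives a d⁸ configuration. A 5d d⁸ ion has a large crystal-field splitting; square planar leaves the high-energy d_{x²−y²} orbital empty and maximises CFSE. → square planar.
For [Nb(ox)2]^+: Summing ligand charges against the +1 overall charge gives an oxidation state of +5 for niobium. Nb sits in group 5, so the d-electron count is 5 − 5 = 0. A d⁰ ion has no crystal-field stabilisation preference between square planar and tetrahedral, so four ligands adopt the sterically favoured tetrahedral geometry. → tetrahedral.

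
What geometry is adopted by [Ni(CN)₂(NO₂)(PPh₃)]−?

square planar

Each cyanide is −1; each nitro (N-bound nitrite) is −1; triphenylphosphine is neutral; balancing the −1 overall charge requires Ni(II).
Group 10 minus oxidation state 2 gives a d⁸ configuration.
Coordination number: 4.
Cyanide, nitro (N-bound nitrite), and triphenylphosphine are strong-field ligands (high in the spectrochemical series).
A 3d d⁸ ion with strong-field ligands gains enough CFSE to favour square planar over tetrahedral.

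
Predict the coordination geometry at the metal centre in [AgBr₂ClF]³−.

Each bromide is −1; each chloride is −1; each fluoride is −1; balancing the −3 overall charge requires Ag(I).
Group 11 minus oxidation state 1 gives a d¹⁰ configuration.
Coordination number: 4.
A d¹⁰ ion has no crystal-field stabilisation preference between square planar and tetrahedral, so four ligands adopt the sterically favoured tetrahedral geometry.

tetrahedral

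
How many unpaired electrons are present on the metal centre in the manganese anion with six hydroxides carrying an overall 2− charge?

Summing ligand charges against the −2 overall charge gives an oxidation state of +4 for manganese.
Mn sits in group 7, so the d-electron count is 7 − 4 = 3.
In an octahedral field the d³ configuration is t₂g³e_g⁰ (only one arrangement possible), giving 3 unpaired electrons.

3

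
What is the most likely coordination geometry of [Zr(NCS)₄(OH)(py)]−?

octahedral

Ligand charges: each isothiocyanate is −1; each hydroxide is −1; pyridine is neutral. With an overall charge of −1 the zirconium centre must be in the +4 oxidation state.
Zr sits in group 4, so the d-electron count is 4 − 4 = 0.
With 6 monodentate ligands the coordination number is 6.
Six donors around a single metal centre give an octahedral coordination sphere.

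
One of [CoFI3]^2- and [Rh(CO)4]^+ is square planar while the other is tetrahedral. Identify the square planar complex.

[Rh(CO)4]^+

For [CoFI3]^2-: Summing ligand charges against the −2 overall charge gives an oxidation state of +2 for cobalt. Co sits in group 9, so the d-electron count is 9 − 2 = 7. For a high-spin 3d d⁷ ion with weak-field ligands the small Δₜ gives little square-planar CFSE advantage, so four ligands adopt the sterically favoured tetrahedral geometry. → tetrahedral.
For [Rh(CO)4]^+: Summing ligand charges against the +1 overall charge gives an oxidation state of +1 for rhodium. Rh sits in group 9, so the d-electron count is 9 − 1 = 8. A 4d d⁸ ion has a large crystal-field splitting; square planar leaves the high-energy d_{x²−y²} orbital empty and maximises CFSE. → square planar.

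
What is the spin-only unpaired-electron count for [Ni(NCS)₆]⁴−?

2

Each isothiocyanate is −1; balancing the −4 overall charge requires Ni(II).
Nickel is a group-10 element; Ni(II) is therefore d⁸.
In an octahedral field the d⁸ configuration is t₂g⁶e_g² (only one arrangement possible), giving 2 unpaired electrons.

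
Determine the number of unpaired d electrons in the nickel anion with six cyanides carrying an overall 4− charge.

Ligand charges: each cyanide is −1. With an overall charge of −4 the nickel centre must be in the +2 oxidation state.
Ni sits in group 10, so the d-electron count is 10 − 2 = 8.
In an octahedral field the d⁸ configuration is t₂g⁶e_g² (only one arrangement possible), giving 2 unpaired electrons.

2 unpaired electrons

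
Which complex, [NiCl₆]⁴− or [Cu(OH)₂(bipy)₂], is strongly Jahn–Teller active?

[NiCl₆]⁴−: Ligand charges: each chloride is −1. With an overall charge of −4 the nickel centre must be in the +2 oxidation state. Nickel is a group-10 element; Ni(II) is therefore d⁸. The d⁸ configuration leaves the e_g set evenly filled (or empty) — no strong Jahn–Teller driving force.
[Cu(OH)₂(bipy)₂]: Summing ligand charges against the 0 overall charge gives an oxidation state of +2 for copper. Group 11 minus oxidation state 2 gives a d⁹ configuration. The t₂g⁶e_g³ configuration has an unevenly filled e_g set; the Jahn–Teller theorem predicts a tetragonal distortion (typically axial elongation) to lift the degeneracy.

[Cu(OH)₂(bipy)₂]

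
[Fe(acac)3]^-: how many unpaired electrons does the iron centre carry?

Each acetylacetonate is −1; balancing the −1 overall charge requires Fe(II).
Fe sits in group 8, so the d-electron count is 8 − 2 = 6.
Counting donor atoms: 3×acetylacetonate (bidentate) → 6 donors. Coordination number = 6.
The spin state decides the count: Acetylacetonate is a weak-field ligand for a first-row metal, so the complex is high-spin.
An octahedral high-spin d⁶ ion is t₂g⁴e_g², giving 4 unpaired electrons.

4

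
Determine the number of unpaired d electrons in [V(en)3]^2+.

3 unpaired electrons

Ligand charges: ethylenediamine is neutral. With an overall charge of +2 the vanadium centre must be in the +2 oxidation state.
Group 5 minus oxidation state 2 gives a d³ configuration.
Counting donor atoms: 3×ethylenediamine (bidentate) → 6 donors. Coordination number = 6.
In an octahedral field the d³ configuration is t₂g³e_g⁰ (only one arrangement possible), giving 3 unpaired electrons.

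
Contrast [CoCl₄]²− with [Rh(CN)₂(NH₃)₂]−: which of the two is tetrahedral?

[CoCl₄]²−

For [CoCl₄]²−: Ligand charges: each chloride is −1. With an overall charge of −2 the cobalt centre must be in the +2 oxidation state. Group 9 minus oxidation state 2 gives a d⁷ configuration. For a high-spin 3d d⁷ ion with weak-field ligands the small Δₜ gives little square-planar CFSE advantage, so four ligands adopt the sterically favoured tetrahedral geometry. → tetrahedral.
For [Rh(CN)₂(NH₃)₂]−: Ligand charges: each cyanide is −1; ammonia is neutral. With an overall charge of −1 the rhodium centre must be in the +1 oxidation state. Group 9 minus oxidation state 1 gives a d⁸ configuration. A 4d d⁸ ion has a large crystal-field splitting; square planar leaves the high-energy d_{x²−y²} orbital empty and maximises CFSE. → square planar.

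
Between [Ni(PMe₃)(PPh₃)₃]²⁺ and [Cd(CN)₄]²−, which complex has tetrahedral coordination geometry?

[Cd(CN)₄]²−

For [Ni(PMe₃)(PPh₃)₃]²⁺: Ligand charges: trimethylphosphine is neutral; triphenylphosphine is neutral. With an overall charge of +2 the nickel centre must be in the +2 oxidation state. Group 10 minus oxidation state 2 gives a d⁸ configuration. Trimethylphosphine and triphenylphosphine are strong-field ligands (high in the spectrochemical series). A 3d d⁸ ion with strong-field ligands gains enough CFSE to favour square planar over tetrahedral. → square planar.
For [Cd(CN)₄]²−: Ligand charges: each cyanide is −1. With an overall charge of −2 the cadmium centre must be in the +2 oxidation state. Group 12 minus oxidation state 2 gives a d¹⁰ configuration. A d¹⁰ ion has no crystal-field stabilisation preference between square planar and tetrahedral, so four ligands adopt the sterically favoured tetrahedral geometry. → tetrahedral.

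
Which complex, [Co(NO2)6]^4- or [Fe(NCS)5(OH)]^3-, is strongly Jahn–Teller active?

[Co(NO2)6]^4-

[Co(NO2)6]^4-: Each nitro (N-bound nitrite) is −1; balancing the −4 overall charge requires Co(II). Cobalt is a group-9 element; Co(II) is therefore d⁷. Nitro (N-bound nitrite) is a strong-field ligand (high in the spectrochemical series) for a first-row metal, so the complex is low-spin. The t₂g⁶e_g¹ (low-spin) configuration has an unevenly filled e_g set; the Jahn–Teller theorem predicts a tetragonal distortion (typically axial elongation) to lift the degeneracy.
[Fe(NCS)5(OH)]^3-: Ligand charges: each isothiocyanate is −1; each hydroxide is −1. With an overall charge of −3 the iron centre must be in the +3 oxidation state. Group 8 minus oxidation state 3 gives a d⁵ configuration. Hydroxide and isothiocyanate are weak-field ligands for a first-row metal, so the complex is high-spin. The d⁵ configuration leaves the e_g set evenly filled (or empty) — no strong Jahn–Teller driving force.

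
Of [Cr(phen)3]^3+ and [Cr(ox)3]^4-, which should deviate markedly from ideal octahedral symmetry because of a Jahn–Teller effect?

[Cr(ox)3]^4-

[Cr(phen)3]^3+: Ligand charges: 1,10-phenanthroline is neutral. With an overall charge of +3 the chromium centre must be in the +3 oxidation state. Cr sits in group 6, so the d-electron count is 6 − 3 = 3. The d³ configuration leaves the e_g set evenly filled (or empty) — no strong Jahn–Teller driving force.
[Cr(ox)3]^4-: Each oxalate is −2; balancing the −4 overall charge requires Cr(II). Chromium is a group-6 element; Cr(II) is therefore d⁴. Oxalate is a weak-field ligand for a first-row metal, so the complex is high-spin. The t₂g³e_g¹ (high-spin) configuration has an unevenly filled e_g set; the Jahn–Teller theorem predicts a tetragonal distortion (typically axial elongation) to lift the degeneracy.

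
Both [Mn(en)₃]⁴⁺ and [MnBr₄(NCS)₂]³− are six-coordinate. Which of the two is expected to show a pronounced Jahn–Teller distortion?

[Mn(en)₃]⁴⁺: Ethylenediamine is neutral; balancing the +4 overall charge requires Mn(IV). Manganese is a group-7 element; Mn(IV) is therefore d³. The d³ configuration leaves the e_g set evenly filled (or empty) — no strong Jahn–Teller driving force.
[MnBr₄(NCS)₂]³−: Summing ligand charges against the −3 overall charge gives an oxidation state of +3 for manganese. Group 7 minus oxidation state 3 gives a d⁴ configuration. Bromide and isothiocyanate are weak-field ligands for a first-row metal, so the complex is high-spin. The t₂g³e_g¹ (high-spin) configuration has an unevenly filled e_g set; the Jahn–Teller theorem predicts a tetragonal distortion (typically axial elongation) to lift the degeneracy.

[MnBr₄(NCS)₂]³−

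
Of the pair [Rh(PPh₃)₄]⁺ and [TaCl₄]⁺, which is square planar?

For [Rh(PPh₃)₄]⁺: Summing ligand charges against the +1 overall charge gives an oxidation state of +1 for rhodium. Rhodium is a group-9 element; Rh(I) is therefore d⁸. A 4d d⁸ ion has a large crystal-field splitting; square planar leaves the high-energy d_{x²−y²} orbital empty and maximises CFSE. → square planar.
For [TaCl₄]⁺: Summing ligand charges against the +1 overall charge gives an oxidation state of +5 for tantalum. Ta sits in group 5, so the d-electron count is 5 − 5 = 0. A d⁰ ion has no crystal-field stabilisation preference between square planar and tetrahedral, so four ligands adopt the sterically favoured tetrahedral geometry. → tetrahedral.

[Rh(PPh₃)₄]⁺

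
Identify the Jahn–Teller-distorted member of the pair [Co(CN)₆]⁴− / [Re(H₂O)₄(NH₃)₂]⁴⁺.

[Co(CN)₆]⁴−: Summing ligand charges against the −4 overall charge gives an oxidation state of +2 for cobalt. Group 9 minus oxidation state 2 gives a d⁷ configuration. Cyanide is a strong-field ligand (high in the spectrochemical series) for a first-row metal, so the complex is low-spin. The t₂g⁶e_g¹ (low-spin) configuration has an unevenly filled e_g set; the Jahn–Teller theorem predicts a tetragonal distortion (typically axial elongation) to lift the degeneracy.
[Re(H₂O)₄(NH₃)₂]⁴⁺: Ligand charges: water is neutral; ammonia is neutral. With an overall charge of +4 the rhenium centre must be in the +4 oxidation state. Group 7 minus oxidation state 4 gives a d³ configuration. The d³ configuration leaves the e_g set evenly filled (or empty) — no strong Jahn–Teller driving force.

[Co(CN)₆]⁴−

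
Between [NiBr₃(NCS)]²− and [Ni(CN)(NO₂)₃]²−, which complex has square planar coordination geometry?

[Ni(CN)(NO₂)₃]²−

For [NiBr₃(NCS)]²−: Each bromide is −1; each isothiocyanate is −1; balancing the −2 overall charge requires Ni(II). Nickel is a group-10 element; Ni(II) is therefore d⁸. Bromide and isothiocyanate are weak-field ligands. With weak-field ligands the CFSE gain from square planar is small, so a 3d d⁸ ion takes the sterically preferred tetrahedral geometry. → tetrahedral.
For [Ni(CN)(NO₂)₃]²−: Ligand charges: each cyanide is −1; each nitro (N-bound nitrite) is −1. With an overall charge of −2 the nickel centre must be in the +2 oxidation state. Ni sits in group 10, so the d-electron count is 10 − 2 = 8. Cyanide and nitro (N-bound nitrite) are strong-field ligands (high in the spectrochemical series). A 3d d⁸ ion with strong-field ligands gains enough CFSE to favour square planar over tetrahedral. → square planar.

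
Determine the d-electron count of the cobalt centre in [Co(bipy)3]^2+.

Summing ligand charges against the +2 overall charge gives an oxidation state of +2 for cobalt.
Co sits in group 9, so the d-electron count is 9 − 2 = 7.

d7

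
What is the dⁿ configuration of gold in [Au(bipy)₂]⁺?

d10

Summing ligand charges against the +1 overall charge gives an oxidation state of +1 for gold.
Gold is a group-11 element; Au(I) is therefore d¹⁰.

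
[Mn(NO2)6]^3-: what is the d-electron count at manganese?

Each nitro (N-bound nitrite) is −1; balancing the −3 overall charge requires Mn(III).
Group 7 minus oxidation state 3 gives a d⁴ configuration.

d⁴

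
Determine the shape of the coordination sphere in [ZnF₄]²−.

tetrahedral

Each fluoride is −1; balancing the −2 overall charge requires Zn(II).
Zinc is a group-12 element; Zn(II) is therefore d¹⁰.
With 4 monodentate ligands the coordination number is 4.
A d¹⁰ ion has no crystal-field stabilisation preference between square planar and tetrahedral, so four ligands adopt the sterically favoured tetrahedral geometry.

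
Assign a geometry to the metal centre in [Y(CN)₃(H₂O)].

tetrahedral

Ligand charges: each cyanide is −1; water is neutral. With an overall charge of 0 the yttrium centre must be in the +3 oxidation state.
Group 3 minus oxidation state 3 gives a d⁰ configuration.
With 4 monodentate ligands the coordination number is 4.
A d⁰ ion has no crystal-field stabilisation preference between square planar and tetrahedral, so four ligands adopt the sterically favoured tetrahedral geometry.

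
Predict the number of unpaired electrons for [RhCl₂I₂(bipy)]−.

0

Ligand charges: each chloride is −1; each iodide is −1; 2,2′-bipyridine is neutral. With an overall charge of −1 the rhodium centre must be in the +3 oxidation state.
Rh sits in group 9, so the d-electron count is 9 − 3 = 6.
Counting donor atoms: 2×chloride (monodentate) → 2 donors; 2×iodide (monodentate) → 2 donors; 1×2,2′-bipyridine (bidentate) → 2 donors. Coordination number = 6.
The spin state decides the count: a 4d ion has a large Δₒ and is invariably low-spin.
An octahedral low-spin d⁶ ion is t₂g⁶e_g⁰, giving 0 unpaired electrons.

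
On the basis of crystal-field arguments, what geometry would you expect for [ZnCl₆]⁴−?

Each chloride is −1; balancing the −4 overall charge requires Zn(II).
Zn sits in group 12, so the d-electron count is 12 − 2 = 10.
With 6 monodentate ligands the coordination number is 6.
Six donors around a single metal centre give an octahedral coordination sphere.

octahedral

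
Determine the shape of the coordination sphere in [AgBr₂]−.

Ligand charges: each bromide is −1. With an overall charge of −1 the silver centre must be in the +1 oxidation state.
Silver is a group-11 element; Ag(I) is therefore d¹⁰.
With 2 monodentate ligands the coordination number is 2.
A d¹⁰ ion with only two ligands adopts a linear arrangement (sp hybridisation; no CFSE preference).

linear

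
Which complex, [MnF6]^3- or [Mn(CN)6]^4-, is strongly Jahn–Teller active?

[MnF6]^3-

[MnF6]^3-: Summing ligand charges against the −3 overall charge gives an oxidation state of +3 for manganese. Group 7 minus oxidation state 3 gives a d⁴ configuration. Fluoride is a weak-field ligand for a first-row metal, so the complex is high-spin. The t₂g³e_g¹ (high-spin) configuration has an unevenly filled e_g set; the Jahn–Teller theorem predicts a tetragonal distortion (typically axial elongation) to lift the degeneracy.
[Mn(CN)6]^4-: Ligand charges: each cyanide is −1. With an overall charge of −4 the manganese centre must be in the +2 oxidation state. Manganese is a group-7 element; Mn(II) is therefore d⁵. Cyanide is a strong-field ligand (high in the spectrochemical series) for a first-row metal, so the complex is low-spin. The d⁵ configuration leaves the e_g set evenly filled (or empty) — no strong Jahn–Teller driving force.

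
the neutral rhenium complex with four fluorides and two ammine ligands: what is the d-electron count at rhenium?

d3

Each fluoride is −1; ammonia is neutral; balancing the 0 overall charge requires Re(IV).
Re sits in group 7, so the d-electron count is 7 − 4 = 3.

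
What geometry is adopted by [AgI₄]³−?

Each iodide is −1; balancing the −3 overall charge requires Ag(I).
Ag sits in group 11, so the d-electron count is 11 − 1 = 10.
With 4 monodentate ligands the coordination number is 4.
A d¹⁰ ion has no crystal-field stabilisation preference between square planar and tetrahedral, so four ligands adopt the sterically favoured tetrahedral geometry.

tetrahedral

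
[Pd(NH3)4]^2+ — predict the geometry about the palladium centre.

Ammonia is neutral; balancing the +2 overall charge requires Pd(II).
Pd sits in group 10, so the d-electron count is 10 − 2 = 8.
With 4 monodentate ligands the coordination number is 4.
A 4d d⁸ ion has a large crystal-field splitting; square planar leaves the high-energy d_{x²−y²} orbital empty and maximises CFSE.

square planar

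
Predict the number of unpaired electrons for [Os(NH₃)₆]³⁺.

1

Summing ligand charges against the +3 overall charge gives an oxidation state of +3 for osmium.
Os sits in group 8, so the d-electron count is 8 − 3 = 5.
The spin state decides the count: a 5d ion has a large Δₒ and is invariably low-spin.
An octahedral low-spin d⁵ ion is t₂g⁵e_g⁰, giving 1 unpaired electron.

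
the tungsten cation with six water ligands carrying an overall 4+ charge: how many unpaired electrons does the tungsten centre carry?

Water is neutral; balancing the +4 overall charge requires W(IV).
Group 6 minus oxidation state 4 gives a d² configuration.
In an octahedral field the d² configuration is t₂g²e_g⁰ (only one arrangement possible), giving 2 unpaired electrons.

2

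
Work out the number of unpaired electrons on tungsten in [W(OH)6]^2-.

Summing ligand charges against the −2 overall charge gives an oxidation state of +4 for tungsten.
Tungsten is a group-6 element; W(IV) is therefore d².
In an octahedral field the d² configuration is t₂g²e_g⁰ (only one arrangement possible), giving 2 unpaired electrons.

2 unpaired electrons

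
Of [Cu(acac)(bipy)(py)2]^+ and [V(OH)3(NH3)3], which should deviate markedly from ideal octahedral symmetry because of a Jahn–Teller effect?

[Cu(acac)(bipy)(py)2]^+: Each acetylacetonate is −1; 2,2′-bipyridine is neutral; pyridine is neutral; balancing the +1 overall charge requires Cu(II). Group 11 minus oxidation state 2 gives a d⁹ configuration. The t₂g⁶e_g³ configuration has an unevenly filled e_g set; the Jahn–Teller theorem predicts a tetragonal distortion (typically axial elongation) to lift the degeneracy.
[V(OH)3(NH3)3]: Each hydroxide is −1; ammonia is neutral; balancing the 0 overall charge requires V(III). Vanadium is a group-5 element; V(III) is therefore d². The d² configuration leaves the e_g set evenly filled (or empty) — no strong Jahn–Teller driving force.

[Cu(acac)(bipy)(py)2]^+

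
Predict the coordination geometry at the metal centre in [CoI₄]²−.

Ligand charges: each iodide is −1. With an overall charge of −2 the cobalt centre must be in the +2 oxidation state.
Co sits in group 9, so the d-electron count is 9 − 2 = 7.
With 4 monodentate ligands the coordination number is 4.
Iodide is a weak-field ligand.
For a high-spin 3d d⁷ ion with weak-field ligands the small Δₜ gives little square-planar CFSE advantage, so four ligands adopt the sterically favoured tetrahedral geometry.

tetrahedral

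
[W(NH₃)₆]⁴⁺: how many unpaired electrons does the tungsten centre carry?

2

Ligand charges: ammonia is neutral. With an overall charge of +4 the tungsten centre must be in the +4 oxidation state.
Group 6 minus oxidation state 4 gives a d² configuration.
In an octahedral field the d² configuration is t₂g²e_g⁰ (only one arrangement possible), giving 2 unpaired electrons.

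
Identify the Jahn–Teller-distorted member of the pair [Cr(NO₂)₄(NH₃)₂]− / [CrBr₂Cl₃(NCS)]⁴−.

[Cr(NO₂)₄(NH₃)₂]−: Each nitro (N-bound nitrite) is −1; ammonia is neutral; balancing the −1 overall charge requires Cr(III). Cr sits in group 6, so the d-electron count is 6 − 3 = 3. The d³ configuration leaves the e_g set evenly filled (or empty) — no strong Jahn–Teller driving force.
[CrBr₂Cl₃(NCS)]⁴−: Ligand charges: each bromide is −1; each chloride is −1; each isothiocyanate is −1. With an overall charge of −4 the chromium centre must be in the +2 oxidation state. Chromium is a group-6 element; Cr(II) is therefore d⁴. Bromide, chloride, and isothiocyanate are weak-field ligands for a first-row metal, so the complex is high-spin. The t₂g³e_g¹ (high-spin) configuration has an unevenly filled e_g set; the Jahn–Teller theorem predicts a tetragonal distortion (typically axial elongation) to lift the degeneracy.

[CrBr₂Cl₃(NCS)]⁴−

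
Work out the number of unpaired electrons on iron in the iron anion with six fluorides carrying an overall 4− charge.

Ligand charges: each fluoride is −1. With an overall charge of −4 the iron centre must be in the +2 oxidation state.
Fe sits in group 8, so the d-electron count is 8 − 2 = 6.
The spin state decides the count: Fluoride is a weak-field ligand for a first-row metal, so the complex is high-spin.
An octahedral high-spin d⁶ ion is t₂g⁴e_g², giving 4 unpaired electrons.

4 unpaired electrons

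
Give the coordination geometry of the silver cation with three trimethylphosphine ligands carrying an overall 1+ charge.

trigonal planar

Ligand charges: trimethylphosphine is neutral. With an overall charge of +1 the silver centre must be in the +1 oxidation state.
Silver is a group-11 element; Ag(I) is therefore d¹⁰.
With 3 monodentate ligands the coordination number is 3.
Three ligands around a d¹⁰ centre minimise repulsion in a trigonal-planar arrangement.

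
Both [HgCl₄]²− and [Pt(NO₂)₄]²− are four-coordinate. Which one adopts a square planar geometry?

For [HgCl₄]²−: Ligand charges: each chloride is −1. With an overall charge of −2 the mercury centre must be in the +2 oxidation state. Group 12 minus oxidation state 2 gives a d¹⁰ configuration. A d¹⁰ ion has no crystal-field stabilisation preference between square planar and tetrahedral, so four ligands adopt the sterically favoured tetrahedral geometry. → tetrahedral.
For [Pt(NO₂)₄]²−: Ligand charges: each nitro (N-bound nitrite) is −1. With an overall charge of −2 the platinum centre must be in the +2 oxidation state. Platinum is a group-10 element; Pt(II) is therefore d⁸. A 5d d⁸ ion has a large crystal-field splitting; square planar leaves the high-energy d_{x²−y²} orbital empty and maximises CFSE. → square planar.

[Pt(NO₂)₄]²−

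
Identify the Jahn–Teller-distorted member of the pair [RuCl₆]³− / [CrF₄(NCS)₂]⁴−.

[RuCl₆]³−: Each chloride is −1; balancing the −3 overall charge requires Ru(III). Group 8 minus oxidation state 3 gives a d⁵ configuration. A 4d ion has a large Δₒ and is invariably low-spin. The d⁵ configuration leaves the e_g set evenly filled (or empty) — no strong Jahn–Teller driving force.
[CrF₄(NCS)₂]⁴−: Summing ligand charges against the −4 overall charge gives an oxidation state of +2 for chromium. Cr sits in group 6, so the d-electron count is 6 − 2 = 4. Fluoride and isothiocyanate are weak-field ligands for a first-row metal, so the complex is high-spin. The t₂g³e_g¹ (high-spin) configuration has an unevenly filled e_g set; the Jahn–Teller theorem predicts a tetragonal distortion (typically axial elongation) to lift the degeneracy.

[CrF₄(NCS)₂]⁴−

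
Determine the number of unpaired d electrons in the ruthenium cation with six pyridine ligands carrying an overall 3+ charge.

1 unpaired electron

Pyridine is neutral; balancing the +3 overall charge requires Ru(III).
Group 8 minus oxidation state 3 gives a d⁵ configuration.
The spin state decides the count: a 4d ion has a large Δₒ and is invariably low-spin.
An octahedral low-spin d⁵ ion is t₂g⁵e_g⁰, giving 1 unpaired electron.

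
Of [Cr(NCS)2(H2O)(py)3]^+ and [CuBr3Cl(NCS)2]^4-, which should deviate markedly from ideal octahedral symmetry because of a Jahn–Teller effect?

[Cr(NCS)2(H2O)(py)3]^+: Ligand charges: each isothiocyanate is −1; water is neutral; pyridine is neutral. With an overall charge of +1 the chromium centre must be in the +3 oxidation state. Cr sits in group 6, so the d-electron count is 6 − 3 = 3. The d³ configuration leaves the e_g set evenly filled (or empty) — no strong Jahn–Teller driving force.
[CuBr3Cl(NCS)2]^4-: Ligand charges: each bromide is −1; each chloride is −1; each isothiocyanate is −1. With an overall charge of −4 the copper centre must be in the +2 oxidation state. Cu sits in group 11, so the d-electron count is 11 − 2 = 9. The t₂g⁶e_g³ configuration has an unevenly filled e_g set; the Jahn–Teller theorem predicts a tetragonal distortion (typically axial elongation) to lift the degeneracy.

[CuBr3Cl(NCS)2]^4-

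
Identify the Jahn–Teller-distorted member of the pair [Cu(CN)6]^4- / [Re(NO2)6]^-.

[Cu(CN)6]^4-: Summing ligand charges against the −4 overall charge gives an oxidation state of +2 for copper. Cu sits in group 11, so the d-electron count is 11 − 2 = 9. The t₂g⁶e_g³ configuration has an unevenly filled e_g set; the Jahn–Teller theorem predicts a tetragonal distortion (typically axial elongation) to lift the degeneracy.
[Re(NO2)6]^-: Ligand charges: each nitro (N-bound nitrite) is −1. With an overall charge of −1 the rhenium centre must be in the +5 oxidation state. Re sits in group 7, so the d-electron count is 7 − 5 = 2. The d² configuration leaves the e_g set evenly filled (or empty) — no strong Jahn–Teller driving force.

[Cu(CN)6]^4-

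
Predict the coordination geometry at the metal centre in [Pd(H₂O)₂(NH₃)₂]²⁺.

Water is neutral; ammonia is neutral; balancing the +2 overall charge requires Pd(II).
Group 10 minus oxidation state 2 gives a d⁸ configuration.
With 4 monodentate ligands the coordination number is 4.
A 4d d⁸ ion has a large crystal-field splitting; square planar leaves the high-energy d_{x²−y²} orbital empty and maximises CFSE.

square planar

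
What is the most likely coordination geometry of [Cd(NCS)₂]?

Ligand charges: each isothiocyanate is −1. With an overall charge of 0 the cadmium centre must be in the +2 oxidation state.
Cd sits in group 12, so the d-electron count is 12 − 2 = 10.
With 2 monodentate ligands the coordination number is 2.
A d¹⁰ ion with only two ligands adopts a linear arrangement (sp hybridisation; no CFSE preference).

linear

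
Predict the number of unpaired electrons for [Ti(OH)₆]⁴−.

2

Ligand charges: each hydroxide is −1. With an overall charge of −4 the titanium centre must be in the +2 oxidation state.
Ti sits in group 4, so the d-electron count is 4 − 2 = 2.
In an octahedral field the d² configuration is t₂g²e_g⁰ (only one arrangement possible), giving 2 unpaired electrons.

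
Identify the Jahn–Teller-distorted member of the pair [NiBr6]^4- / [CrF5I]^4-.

[CrF5I]^4-

[NiBr6]^4-: Summing ligand charges against the −4 overall charge gives an oxidation state of +2 for nickel. Nickel is a group-10 element; Ni(II) is therefore d⁸. The d⁸ configuration leaves the e_g set evenly filled (or empty) — no strong Jahn–Teller driving force.
[CrF5I]^4-: Each fluoride is −1; each iodide is −1; balancing the −4 overall charge requires Cr(II). Cr sits in group 6, so the d-electron count is 6 − 2 = 4. Fluoride and iodide are weak-field ligands for a first-row metal, so the complex is high-spin. The t₂g³e_g¹ (high-spin) configuration has an unevenly filled e_g set; the Jahn–Teller theorem predicts a tetragonal distortion (typically axial elongation) to lift the degeneracy.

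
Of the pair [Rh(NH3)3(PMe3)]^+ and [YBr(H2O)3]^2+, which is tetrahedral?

For [Rh(NH3)3(PMe3)]^+: Ligand charges: ammonia is neutral; trimethylphosphine is neutral. With an overall charge of +1 the rhodium centre must be in the +1 oxidation state. Group 9 minus oxidation state 1 gives a d⁸ configuration. A 4d d⁸ ion has a large crystal-field splitting; square planar leaves the high-energy d_{x²−y²} orbital empty and maximises CFSE. → square planar.
For [YBr(H2O)3]^2+: Each bromide is −1; water is neutral; balancing the +2 overall charge requires Y(III). Yttrium is a group-3 element; Y(III) is therefore d⁰. A d⁰ ion has no crystal-field stabilisation preference between square planar and tetrahedral, so four ligands adopt the sterically favoured tetrahedral geometry. → tetrahedral.

[YBr(H2O)3]^2+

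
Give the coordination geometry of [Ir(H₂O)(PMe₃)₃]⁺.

square planar

Ligand charges: water is neutral; trimethylphosphine is neutral. With an overall charge of +1 the iridium centre must be in the +1 oxidation state.
Ir sits in group 9, so the d-electron count is 9 − 1 = 8.
Coordination number: 4.
A 5d d⁸ ion has a large crystal-field splitting; square planar leaves the high-energy d_{x²−y²} orbital empty and maximises CFSE.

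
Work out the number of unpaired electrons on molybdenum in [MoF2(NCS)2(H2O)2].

Summing ligand charges against the 0 overall charge gives an oxidation state of +4 for molybdenum.
Molybdenum is a group-6 element; Mo(IV) is therefore d².
In an octahedral field the d² configuration is t₂g²e_g⁰ (only one arrangement possible), giving 2 unpaired electrons.

2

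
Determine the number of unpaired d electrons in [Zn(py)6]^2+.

0

Ligand charges: pyridine is neutral. With an overall charge of +2 the zinc centre must be in the +2 oxidation state.
Zn sits in group 12, so the d-electron count is 12 − 2 = 10.
In an octahedral field the d¹⁰ configuration is t₂g⁶e_g⁴, giving 0 unpaired electrons.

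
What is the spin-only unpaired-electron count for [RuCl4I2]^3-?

Each chloride is −1; each iodide is −1; balancing the −3 overall charge requires Ru(III).
Ru sits in group 8, so the d-electron count is 8 − 3 = 5.
The spin state decides the count: a 4d ion has a large Δₒ and is invariably low-spin.
An octahedral low-spin d⁵ ion is t₂g⁵e_g⁰, giving 1 unpaired electron.

1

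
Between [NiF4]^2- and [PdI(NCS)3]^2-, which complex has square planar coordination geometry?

[PdI(NCS)3]^2-

For [NiF4]^2-: Ligand charges: each fluoride is −1. With an overall charge of −2 the nickel centre must be in the +2 oxidation state. Nickel is a group-10 element; Ni(II) is therefore d⁸. Fluoride is a weak-field ligand. With weak-field ligands the CFSE gain from square planar is small, so a 3d d⁸ ion takes the sterically preferred tetrahedral geometry. → tetrahedral.
For [PdI(NCS)3]^2-: Each iodide is −1; each isothiocyanate is −1; balancing the −2 overall charge requires Pd(II). Pd sits in group 10, so the d-electron count is 10 − 2 = 8. A 4d d⁸ ion has a large crystal-field splitting; square planar leaves the high-energy d_{x²−y²} orbital empty and maximises CFSE. → square planar.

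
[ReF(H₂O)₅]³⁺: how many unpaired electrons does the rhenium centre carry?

3 unpaired electrons

Each fluoride is −1; water is neutral; balancing the +3 overall charge requires Re(IV).
Group 7 minus oxidation state 4 gives a d³ configuration.
In an octahedral field the d³ configuration is t₂g³e_g⁰ (only one arrangement possible), giving 3 unpaired electrons.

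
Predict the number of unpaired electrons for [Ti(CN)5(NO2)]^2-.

0 unpaired electrons

Each cyanide is −1; each nitro (N-bound nitrite) is −1; balancing the −2 overall charge requires Ti(IV).
Group 4 minus oxidation state 4 gives a d⁰ configuration.
In an octahedral field the d⁰ configuration is t₂g⁰e_g⁰, giving 0 unpaired electrons.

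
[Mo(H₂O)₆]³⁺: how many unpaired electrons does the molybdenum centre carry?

3

Ligand charges: water is neutral. With an overall charge of +3 the molybdenum centre must be in the +3 oxidation state.
Molybdenum is a group-6 element; Mo(III) is therefore d³.
In an octahedral field the d³ configuration is t₂g³e_g⁰ (only one arrangement possible), giving 3 unpaired electrons.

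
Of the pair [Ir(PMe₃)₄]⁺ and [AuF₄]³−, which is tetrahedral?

For [Ir(PMe₃)₄]⁺: Ligand charges: trimethylphosphine is neutral. With an overall charge of +1 the iridium centre must be in the +1 oxidation state. Iridium is a group-9 element; Ir(I) is therefore d⁸. A 5d d⁸ ion has a large crystal-field splitting; square planar leaves the high-energy d_{x²−y²} orbital empty and maximises CFSE. → square planar.
For [AuF₄]³−: Ligand charges: each fluoride is −1. With an overall charge of −3 the gold centre must be in the +1 oxidation state. Group 11 minus oxidation state 1 gives a d¹⁰ configuration. A d¹⁰ ion has no crystal-field stabilisation preference between square planar and tetrahedral, so four ligands adopt the sterically favoured tetrahedral geometry. → tetrahedral.

[AuF₄]³−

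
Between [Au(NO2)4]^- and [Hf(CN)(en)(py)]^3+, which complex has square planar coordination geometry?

[Au(NO2)4]^-

For [Au(NO2)4]^-: Summing ligand charges against the −1 overall charge gives an oxidation state of +3 for gold. Group 11 minus oxidation state 3 gives a d⁸ configuration. A 5d d⁸ ion has a large crystal-field splitting; square planar leaves the high-energy d_{x²−y²} orbital empty and maximises CFSE. → square planar.
For [Hf(CN)(en)(py)]^3+: Ligand charges: each cyanide is −1; ethylenediamine is neutral; pyridine is neutral. With an overall charge of +3 the hafnium centre must be in the +4 oxidation state. Hafnium is a group-4 element; Hf(IV) is therefore d⁰. A d⁰ ion has no crystal-field stabilisation preference between square planar and tetrahedral, so four ligands adopt the sterically favoured tetrahedral geometry. → tetrahedral.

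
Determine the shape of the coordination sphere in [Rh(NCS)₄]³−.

square planar

Each isothiocyanate is −1; balancing the −3 overall charge requires Rh(I).
Rhodium is a group-9 element; Rh(I) is therefore d⁸.
With 4 monodentate ligands the coordination number is 4.
A 4d d⁸ ion has a large crystal-field splitting; square planar leaves the high-energy d_{x²−y²} orbital empty and maximises CFSE.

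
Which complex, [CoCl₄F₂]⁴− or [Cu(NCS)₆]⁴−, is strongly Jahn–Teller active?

[CoCl₄F₂]⁴−: Summing ligand charges against the −4 overall charge gives an oxidation state of +2 for cobalt. Group 9 minus oxidation state 2 gives a d⁷ configuration. Chloride and fluoride are weak-field ligands for a first-row metal, so the complex is high-spin. The d⁷ configuration leaves the e_g set evenly filled (or empty) — no strong Jahn–Teller driving force.
[Cu(NCS)₆]⁴−: Summing ligand charges against the −4 overall charge gives an oxidation state of +2 for copper. Cu sits in group 11, so the d-electron count is 11 − 2 = 9. The t₂g⁶e_g³ configuration has an unevenly filled e_g set; the Jahn–Teller theorem predicts a tetragonal distortion (typically axial elongation) to lift the degeneracy.

[Cu(NCS)₆]⁴−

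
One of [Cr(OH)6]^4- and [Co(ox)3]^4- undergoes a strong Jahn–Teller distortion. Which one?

[Cr(OH)6]^4-

[Cr(OH)6]^4-: Summing ligand charges against the −4 overall charge gives an oxidation state of +2 for chromium. Cr sits in group 6, so the d-electron count is 6 − 2 = 4. Hydroxide is a weak-field ligand for a first-row metal, so the complex is high-spin. The t₂g³e_g¹ (high-spin) configuration has an unevenly filled e_g set; the Jahn–Teller theorem predicts a tetragonal distortion (typically axial elongation) to lift the degeneracy.
[Co(ox)3]^4-: Each oxalate is −2; balancing the −4 overall charge requires Co(II). Group 9 minus oxidation state 2 gives a d⁷ configuration. Oxalate is a weak-field ligand for a first-row metal, so the complex is high-spin. The d⁷ configuration leaves the e_g set evenly filled (or empty) — no strong Jahn–Teller driving force.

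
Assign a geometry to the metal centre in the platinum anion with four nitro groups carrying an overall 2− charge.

Each nitro (N-bound nitrite) is −1; balancing the −2 overall charge requires Pt(II).
Platinum is a group-10 element; Pt(II) is therefore d⁸.
Coordination number: 4.
A 5d d⁸ ion has a large crystal-field splitting; square planar leaves the high-energy d_{x²−y²} orbital empty and maximises CFSE.

square planar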